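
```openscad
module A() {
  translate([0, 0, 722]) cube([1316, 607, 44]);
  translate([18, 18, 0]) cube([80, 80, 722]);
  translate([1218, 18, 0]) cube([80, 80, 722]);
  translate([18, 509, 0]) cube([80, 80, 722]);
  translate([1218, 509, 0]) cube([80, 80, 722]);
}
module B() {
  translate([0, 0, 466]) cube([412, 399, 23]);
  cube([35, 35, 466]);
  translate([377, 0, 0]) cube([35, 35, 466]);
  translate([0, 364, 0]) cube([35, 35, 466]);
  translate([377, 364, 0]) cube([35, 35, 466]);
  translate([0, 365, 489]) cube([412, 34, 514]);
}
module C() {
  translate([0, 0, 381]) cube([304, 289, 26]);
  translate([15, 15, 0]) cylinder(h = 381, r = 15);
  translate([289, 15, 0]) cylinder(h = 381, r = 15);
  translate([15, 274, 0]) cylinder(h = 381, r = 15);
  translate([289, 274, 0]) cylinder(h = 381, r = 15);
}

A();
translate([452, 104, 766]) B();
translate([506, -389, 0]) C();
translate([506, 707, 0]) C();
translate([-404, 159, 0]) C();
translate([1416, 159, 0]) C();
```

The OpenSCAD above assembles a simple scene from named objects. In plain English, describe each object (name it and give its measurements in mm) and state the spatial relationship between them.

A is a table with a 1316×607 mm rectangular top, 44 mm thick, top surface at z = 766 mm, supported by four 80×80 mm square legs, each inset 18 mm from the nearest pair of top edges, running from the floor.

B is a chair. The seat is a 412×399×23 mm slab with its top at z = 489 mm, on four 35×35 mm corner legs (flush with the seat edges, standing on z = 0). A flat backrest 34 mm thick, 514 mm tall, spans the full seat width and rises from the seat top along its +y edge, rear face flush with the rear of the seat.

C is a four-legged stool. The seat is 304×289 mm, 26 mm thick, top at z = 407 mm. It stands on four round legs, each 30 mm in diameter, from z = 0 to the seat underside, each leg's axis is inset half a diameter from the nearest pair of seat edges (so the leg's bounding box is flush with the corner).

The chair is on top of the table, centred. Four stools sit around the table at the −y, +y, −x, +x sides.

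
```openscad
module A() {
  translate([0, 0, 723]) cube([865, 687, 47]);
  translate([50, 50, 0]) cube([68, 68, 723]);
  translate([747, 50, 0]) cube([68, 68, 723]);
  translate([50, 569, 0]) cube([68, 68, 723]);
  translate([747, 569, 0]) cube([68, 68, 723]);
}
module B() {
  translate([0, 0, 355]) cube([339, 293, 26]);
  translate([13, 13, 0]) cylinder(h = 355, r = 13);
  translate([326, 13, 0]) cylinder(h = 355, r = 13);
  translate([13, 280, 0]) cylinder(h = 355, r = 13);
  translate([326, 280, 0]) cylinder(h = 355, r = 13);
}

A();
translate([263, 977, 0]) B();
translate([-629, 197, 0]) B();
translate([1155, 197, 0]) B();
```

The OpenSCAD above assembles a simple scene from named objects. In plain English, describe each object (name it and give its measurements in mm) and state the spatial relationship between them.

A is a table: top 865 mm (x) × 687 mm (y), 47 mm thick, upper face at z = 770 mm, on four 68×68 mm square legs, each inset 50 mm from the nearest pair of top edges, running from z = 0 to the bottom of the top.

B is a four-legged stool. The seat is 339×293 mm, 26 mm thick, top at z = 381 mm. It stands on four round legs, each 26 mm in diameter, from z = 0 to the seat underside, each leg's axis is inset half a diameter from the nearest pair of seat edges (so the leg's bounding box is flush with the corner).

Three stools sit around the table at the +y, −x, +x sides.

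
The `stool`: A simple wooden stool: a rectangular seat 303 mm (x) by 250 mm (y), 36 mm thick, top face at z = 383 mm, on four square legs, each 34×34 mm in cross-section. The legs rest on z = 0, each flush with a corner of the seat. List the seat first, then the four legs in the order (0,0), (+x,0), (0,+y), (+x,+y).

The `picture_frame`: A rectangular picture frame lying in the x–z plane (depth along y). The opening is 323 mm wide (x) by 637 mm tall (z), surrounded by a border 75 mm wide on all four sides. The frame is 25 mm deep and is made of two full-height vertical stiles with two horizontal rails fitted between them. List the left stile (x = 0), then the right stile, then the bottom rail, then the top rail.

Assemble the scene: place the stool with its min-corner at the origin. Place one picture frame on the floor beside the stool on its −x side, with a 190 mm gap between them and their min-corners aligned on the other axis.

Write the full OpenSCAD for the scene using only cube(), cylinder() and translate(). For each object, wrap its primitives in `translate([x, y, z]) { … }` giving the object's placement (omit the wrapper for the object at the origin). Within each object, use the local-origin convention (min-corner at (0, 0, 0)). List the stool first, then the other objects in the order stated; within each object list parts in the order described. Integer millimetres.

translate([0, 0, 347]) cube([303, 250, 36]);
cube([34, 34, 347]);
translate([269, 0, 0]) cube([34, 34, 347]);
translate([0, 216, 0]) cube([34, 34, 347]);
translate([269, 216, 0]) cube([34, 34, 347]);
translate([-663, 0, 0]) {
  cube([75, 25, 787]);
  translate([398, 0, 0]) cube([75, 25, 787]);
  translate([75, 0, 0]) cube([323, 25, 75]);
  translate([75, 0, 712]) cube([323, 25, 75]);
}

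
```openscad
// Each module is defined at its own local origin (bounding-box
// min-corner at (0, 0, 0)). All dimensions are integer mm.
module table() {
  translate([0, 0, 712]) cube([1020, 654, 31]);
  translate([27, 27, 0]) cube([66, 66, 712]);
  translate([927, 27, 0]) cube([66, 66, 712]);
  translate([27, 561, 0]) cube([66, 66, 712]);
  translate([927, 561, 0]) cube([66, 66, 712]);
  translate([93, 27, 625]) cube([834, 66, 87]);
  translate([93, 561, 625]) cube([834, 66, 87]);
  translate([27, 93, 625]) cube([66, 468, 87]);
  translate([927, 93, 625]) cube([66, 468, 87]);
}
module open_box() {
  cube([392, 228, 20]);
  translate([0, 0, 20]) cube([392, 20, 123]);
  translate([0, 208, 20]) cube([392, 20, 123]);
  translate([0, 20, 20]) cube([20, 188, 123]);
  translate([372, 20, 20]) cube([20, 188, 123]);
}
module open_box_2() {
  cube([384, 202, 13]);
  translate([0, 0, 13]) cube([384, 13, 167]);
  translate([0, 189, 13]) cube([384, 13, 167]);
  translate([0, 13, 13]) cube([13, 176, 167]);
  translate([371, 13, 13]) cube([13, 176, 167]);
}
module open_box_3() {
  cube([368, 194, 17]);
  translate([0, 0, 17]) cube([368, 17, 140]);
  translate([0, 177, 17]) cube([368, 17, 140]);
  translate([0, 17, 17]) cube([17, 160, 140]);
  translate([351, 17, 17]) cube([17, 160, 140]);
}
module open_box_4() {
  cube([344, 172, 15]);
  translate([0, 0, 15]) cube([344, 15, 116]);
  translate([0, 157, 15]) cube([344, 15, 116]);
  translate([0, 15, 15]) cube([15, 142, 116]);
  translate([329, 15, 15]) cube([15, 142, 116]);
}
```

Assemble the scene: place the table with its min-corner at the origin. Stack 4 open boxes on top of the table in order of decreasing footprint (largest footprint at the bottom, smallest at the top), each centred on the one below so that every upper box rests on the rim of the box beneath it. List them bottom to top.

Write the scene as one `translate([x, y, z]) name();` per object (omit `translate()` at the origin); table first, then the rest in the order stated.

table();
translate([314, 213, 743]) open_box();
translate([318, 226, 886]) open_box_2();
translate([326, 230, 1066]) open_box_3();
translate([338, 241, 1223]) open_box_4();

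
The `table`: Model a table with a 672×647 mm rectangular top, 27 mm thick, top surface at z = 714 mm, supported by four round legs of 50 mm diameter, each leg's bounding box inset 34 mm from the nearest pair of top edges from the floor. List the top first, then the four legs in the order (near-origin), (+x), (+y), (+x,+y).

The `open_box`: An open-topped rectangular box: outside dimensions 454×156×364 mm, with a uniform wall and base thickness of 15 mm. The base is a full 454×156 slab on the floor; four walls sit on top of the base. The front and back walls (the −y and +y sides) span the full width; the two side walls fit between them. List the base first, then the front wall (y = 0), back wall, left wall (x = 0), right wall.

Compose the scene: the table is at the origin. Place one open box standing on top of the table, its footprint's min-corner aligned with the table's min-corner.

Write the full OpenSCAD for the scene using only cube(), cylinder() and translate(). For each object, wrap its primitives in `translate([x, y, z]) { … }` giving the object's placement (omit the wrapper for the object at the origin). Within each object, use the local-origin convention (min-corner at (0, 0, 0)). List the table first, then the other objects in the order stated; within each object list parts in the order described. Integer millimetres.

translate([0, 0, 687]) cube([672, 647, 27]);
translate([59, 59, 0]) cylinder(h = 687, r = 25);
translate([613, 59, 0]) cylinder(h = 687, r = 25);
translate([59, 588, 0]) cylinder(h = 687, r = 25);
translate([613, 588, 0]) cylinder(h = 687, r = 25);
translate([0, 0, 714]) {
  cube([454, 156, 15]);
  translate([0, 0, 15]) cube([454, 15, 349]);
  translate([0, 141, 15]) cube([454, 15, 349]);
  translate([0, 15, 15]) cube([15, 126, 349]);
  translate([439, 15, 15]) cube([15, 126, 349]);
}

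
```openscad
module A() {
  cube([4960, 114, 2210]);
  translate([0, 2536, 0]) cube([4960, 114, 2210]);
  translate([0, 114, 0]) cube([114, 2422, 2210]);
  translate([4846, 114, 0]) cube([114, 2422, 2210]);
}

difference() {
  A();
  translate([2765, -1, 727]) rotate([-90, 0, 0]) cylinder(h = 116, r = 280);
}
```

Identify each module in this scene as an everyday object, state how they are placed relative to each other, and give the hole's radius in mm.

A is a house frame. The house frame has a circular hole through its front wall. The hole's radius is 280 mm.

The subtracted cylinder has r = 280 mm.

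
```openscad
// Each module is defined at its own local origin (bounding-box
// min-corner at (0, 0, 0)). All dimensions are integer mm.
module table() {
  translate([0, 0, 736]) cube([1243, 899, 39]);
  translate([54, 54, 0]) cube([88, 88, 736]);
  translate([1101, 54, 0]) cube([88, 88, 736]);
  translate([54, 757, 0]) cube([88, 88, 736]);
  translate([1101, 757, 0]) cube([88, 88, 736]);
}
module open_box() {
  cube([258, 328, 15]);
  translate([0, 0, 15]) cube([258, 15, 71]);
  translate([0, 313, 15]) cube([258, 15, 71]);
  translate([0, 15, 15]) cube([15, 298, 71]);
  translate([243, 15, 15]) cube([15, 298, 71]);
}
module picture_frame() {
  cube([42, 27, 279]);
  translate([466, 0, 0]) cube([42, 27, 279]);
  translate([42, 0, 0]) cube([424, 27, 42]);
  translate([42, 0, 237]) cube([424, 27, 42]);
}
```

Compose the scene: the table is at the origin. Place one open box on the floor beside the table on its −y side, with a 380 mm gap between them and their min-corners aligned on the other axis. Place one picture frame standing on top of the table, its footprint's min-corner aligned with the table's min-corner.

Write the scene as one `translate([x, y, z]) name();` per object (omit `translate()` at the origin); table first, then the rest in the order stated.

table();
translate([0, -708, 0]) open_box();
translate([0, 0, 775]) picture_frame();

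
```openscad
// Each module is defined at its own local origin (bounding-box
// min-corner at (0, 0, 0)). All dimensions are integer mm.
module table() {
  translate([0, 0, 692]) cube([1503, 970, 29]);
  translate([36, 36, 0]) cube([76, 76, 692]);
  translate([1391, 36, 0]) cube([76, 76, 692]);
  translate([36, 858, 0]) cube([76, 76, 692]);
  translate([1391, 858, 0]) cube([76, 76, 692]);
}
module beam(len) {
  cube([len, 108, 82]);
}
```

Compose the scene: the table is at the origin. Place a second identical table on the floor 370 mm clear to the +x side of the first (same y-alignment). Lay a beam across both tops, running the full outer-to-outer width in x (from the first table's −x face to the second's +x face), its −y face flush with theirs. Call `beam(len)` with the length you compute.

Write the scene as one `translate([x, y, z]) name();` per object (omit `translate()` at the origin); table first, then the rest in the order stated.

table();
translate([1873, 0, 0]) table();
translate([0, 0, 721]) beam(3376);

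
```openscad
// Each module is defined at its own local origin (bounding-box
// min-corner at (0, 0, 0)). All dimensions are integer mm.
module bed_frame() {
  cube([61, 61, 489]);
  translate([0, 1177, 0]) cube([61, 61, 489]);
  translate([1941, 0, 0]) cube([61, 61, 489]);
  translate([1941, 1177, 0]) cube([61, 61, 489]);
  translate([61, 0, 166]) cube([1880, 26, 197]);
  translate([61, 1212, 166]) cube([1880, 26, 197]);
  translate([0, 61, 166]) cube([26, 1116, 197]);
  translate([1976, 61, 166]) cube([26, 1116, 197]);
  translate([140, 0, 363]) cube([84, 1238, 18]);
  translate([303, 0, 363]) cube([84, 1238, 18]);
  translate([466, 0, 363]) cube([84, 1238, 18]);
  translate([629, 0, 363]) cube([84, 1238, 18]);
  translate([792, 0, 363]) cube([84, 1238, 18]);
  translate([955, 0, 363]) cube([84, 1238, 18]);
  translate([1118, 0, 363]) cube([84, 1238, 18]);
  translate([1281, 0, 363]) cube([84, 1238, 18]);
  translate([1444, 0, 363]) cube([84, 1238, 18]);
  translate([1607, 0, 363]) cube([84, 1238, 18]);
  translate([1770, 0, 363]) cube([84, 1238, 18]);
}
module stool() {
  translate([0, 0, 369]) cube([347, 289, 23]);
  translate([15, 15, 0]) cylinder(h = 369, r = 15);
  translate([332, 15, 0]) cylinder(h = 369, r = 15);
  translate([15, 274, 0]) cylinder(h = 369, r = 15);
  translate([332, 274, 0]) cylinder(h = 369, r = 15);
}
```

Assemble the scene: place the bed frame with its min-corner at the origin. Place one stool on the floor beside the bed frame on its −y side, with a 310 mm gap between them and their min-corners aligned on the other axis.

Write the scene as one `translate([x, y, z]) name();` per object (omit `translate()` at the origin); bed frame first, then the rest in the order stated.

bed_frame();
translate([0, -599, 0]) stool();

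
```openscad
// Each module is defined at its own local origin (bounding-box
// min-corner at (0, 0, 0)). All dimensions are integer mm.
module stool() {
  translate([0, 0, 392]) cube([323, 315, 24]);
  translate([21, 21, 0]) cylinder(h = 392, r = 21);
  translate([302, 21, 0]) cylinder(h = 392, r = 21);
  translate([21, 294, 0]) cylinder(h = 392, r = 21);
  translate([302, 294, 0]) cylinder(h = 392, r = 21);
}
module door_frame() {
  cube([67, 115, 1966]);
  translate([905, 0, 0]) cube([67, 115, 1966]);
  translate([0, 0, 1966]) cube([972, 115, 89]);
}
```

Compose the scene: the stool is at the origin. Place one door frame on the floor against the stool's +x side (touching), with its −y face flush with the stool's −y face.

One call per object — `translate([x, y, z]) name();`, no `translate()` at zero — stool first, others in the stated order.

stool();
translate([323, 0, 0]) door_frame();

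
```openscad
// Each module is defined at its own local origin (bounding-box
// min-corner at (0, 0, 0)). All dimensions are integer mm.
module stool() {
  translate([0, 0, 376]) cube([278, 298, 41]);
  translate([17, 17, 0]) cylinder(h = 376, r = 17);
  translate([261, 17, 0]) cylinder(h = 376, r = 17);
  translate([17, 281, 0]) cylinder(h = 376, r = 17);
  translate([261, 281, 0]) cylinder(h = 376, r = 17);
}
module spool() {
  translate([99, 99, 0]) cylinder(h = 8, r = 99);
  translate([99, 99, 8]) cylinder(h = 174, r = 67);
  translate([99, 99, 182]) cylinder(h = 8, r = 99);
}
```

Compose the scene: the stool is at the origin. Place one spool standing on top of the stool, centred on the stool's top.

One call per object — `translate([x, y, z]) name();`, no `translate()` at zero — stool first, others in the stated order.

stool();
translate([40, 50, 417]) spool();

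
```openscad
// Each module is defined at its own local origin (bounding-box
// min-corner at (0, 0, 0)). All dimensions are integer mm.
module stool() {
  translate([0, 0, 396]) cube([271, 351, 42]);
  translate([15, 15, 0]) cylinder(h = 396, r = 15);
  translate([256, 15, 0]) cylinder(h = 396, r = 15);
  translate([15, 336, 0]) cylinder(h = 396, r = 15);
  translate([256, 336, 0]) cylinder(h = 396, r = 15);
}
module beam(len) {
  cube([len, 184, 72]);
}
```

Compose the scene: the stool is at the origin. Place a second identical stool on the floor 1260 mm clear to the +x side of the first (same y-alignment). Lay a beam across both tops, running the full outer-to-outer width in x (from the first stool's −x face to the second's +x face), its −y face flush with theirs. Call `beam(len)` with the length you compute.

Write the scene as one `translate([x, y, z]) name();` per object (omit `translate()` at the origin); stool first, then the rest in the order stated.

stool();
translate([1531, 0, 0]) stool();
translate([0, 0, 438]) beam(1802);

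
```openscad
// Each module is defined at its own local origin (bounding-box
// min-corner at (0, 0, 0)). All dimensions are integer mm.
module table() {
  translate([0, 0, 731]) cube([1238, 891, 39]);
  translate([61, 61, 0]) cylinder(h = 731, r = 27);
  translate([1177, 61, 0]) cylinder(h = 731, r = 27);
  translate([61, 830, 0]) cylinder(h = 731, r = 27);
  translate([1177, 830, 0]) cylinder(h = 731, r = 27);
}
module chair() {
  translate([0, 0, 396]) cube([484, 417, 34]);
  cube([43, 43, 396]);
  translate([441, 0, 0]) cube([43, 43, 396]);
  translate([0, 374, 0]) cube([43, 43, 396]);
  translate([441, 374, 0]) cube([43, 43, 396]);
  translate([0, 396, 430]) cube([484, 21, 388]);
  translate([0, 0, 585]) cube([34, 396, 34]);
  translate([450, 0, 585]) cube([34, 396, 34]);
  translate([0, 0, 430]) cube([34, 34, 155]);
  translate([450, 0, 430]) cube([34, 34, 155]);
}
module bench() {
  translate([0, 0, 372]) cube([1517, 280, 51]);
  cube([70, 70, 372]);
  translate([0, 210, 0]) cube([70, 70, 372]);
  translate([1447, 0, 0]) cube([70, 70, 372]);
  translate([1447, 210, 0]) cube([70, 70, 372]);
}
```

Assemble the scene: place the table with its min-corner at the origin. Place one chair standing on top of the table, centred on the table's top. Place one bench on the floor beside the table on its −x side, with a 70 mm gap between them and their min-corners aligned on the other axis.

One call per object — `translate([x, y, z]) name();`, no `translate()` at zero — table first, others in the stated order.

table();
translate([377, 237, 770]) chair();
translate([-1587, 0, 0]) bench();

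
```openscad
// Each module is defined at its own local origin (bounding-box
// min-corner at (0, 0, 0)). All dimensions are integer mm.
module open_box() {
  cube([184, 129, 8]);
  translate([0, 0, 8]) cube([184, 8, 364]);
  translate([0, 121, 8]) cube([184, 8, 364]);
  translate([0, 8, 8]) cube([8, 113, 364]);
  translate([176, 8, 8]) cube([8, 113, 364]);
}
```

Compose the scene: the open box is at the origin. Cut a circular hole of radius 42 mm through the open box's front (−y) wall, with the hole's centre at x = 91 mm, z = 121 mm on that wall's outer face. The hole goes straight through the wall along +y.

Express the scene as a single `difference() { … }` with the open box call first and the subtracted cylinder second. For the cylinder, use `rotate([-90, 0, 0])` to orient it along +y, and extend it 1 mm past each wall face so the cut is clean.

difference() {
  open_box();
  translate([91, -1, 121]) rotate([-90, 0, 0]) cylinder(h = 10, r = 42);
}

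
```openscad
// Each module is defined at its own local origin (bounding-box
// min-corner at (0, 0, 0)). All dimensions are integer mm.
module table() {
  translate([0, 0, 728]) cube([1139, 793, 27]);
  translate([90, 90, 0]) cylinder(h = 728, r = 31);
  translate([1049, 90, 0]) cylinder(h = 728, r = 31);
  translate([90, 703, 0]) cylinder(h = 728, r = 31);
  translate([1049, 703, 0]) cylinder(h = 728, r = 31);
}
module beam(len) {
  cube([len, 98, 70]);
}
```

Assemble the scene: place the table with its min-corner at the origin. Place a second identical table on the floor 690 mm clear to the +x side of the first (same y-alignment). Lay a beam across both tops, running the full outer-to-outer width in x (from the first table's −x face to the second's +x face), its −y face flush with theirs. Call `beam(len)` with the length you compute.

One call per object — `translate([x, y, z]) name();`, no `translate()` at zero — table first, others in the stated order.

table();
translate([1829, 0, 0]) table();
translate([0, 0, 755]) beam(2968);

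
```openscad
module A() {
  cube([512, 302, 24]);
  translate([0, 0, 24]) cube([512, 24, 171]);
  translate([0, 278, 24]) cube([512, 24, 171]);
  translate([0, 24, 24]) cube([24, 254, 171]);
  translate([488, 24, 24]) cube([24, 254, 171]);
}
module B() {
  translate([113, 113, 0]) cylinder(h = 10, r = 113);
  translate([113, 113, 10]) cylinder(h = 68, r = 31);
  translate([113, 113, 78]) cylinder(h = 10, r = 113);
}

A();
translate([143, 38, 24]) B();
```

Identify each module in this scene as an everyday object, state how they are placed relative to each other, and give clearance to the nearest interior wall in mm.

Clearances: x = 119, y = 14; minimum 14 mm.

A is an open box. B is a spool. The spool sits inside the open box, centred. The clearance to the nearest interior wall is 14 mm.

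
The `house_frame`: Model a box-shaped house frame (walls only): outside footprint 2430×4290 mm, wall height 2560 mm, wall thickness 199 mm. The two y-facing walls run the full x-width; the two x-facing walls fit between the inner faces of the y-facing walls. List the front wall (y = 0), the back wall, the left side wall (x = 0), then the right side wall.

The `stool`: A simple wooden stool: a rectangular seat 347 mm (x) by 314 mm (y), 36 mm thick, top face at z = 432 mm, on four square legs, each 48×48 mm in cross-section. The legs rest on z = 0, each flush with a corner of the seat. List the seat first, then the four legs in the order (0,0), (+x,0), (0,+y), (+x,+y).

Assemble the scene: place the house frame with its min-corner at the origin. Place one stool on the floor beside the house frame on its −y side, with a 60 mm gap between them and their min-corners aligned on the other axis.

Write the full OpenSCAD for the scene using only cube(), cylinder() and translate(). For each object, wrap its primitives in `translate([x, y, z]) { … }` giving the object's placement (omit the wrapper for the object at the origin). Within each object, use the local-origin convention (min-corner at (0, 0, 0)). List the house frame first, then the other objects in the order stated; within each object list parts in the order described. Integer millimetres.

cube([2430, 199, 2560]);
translate([0, 4091, 0]) cube([2430, 199, 2560]);
translate([0, 199, 0]) cube([199, 3892, 2560]);
translate([2231, 199, 0]) cube([199, 3892, 2560]);
translate([0, -374, 0]) {
  translate([0, 0, 396]) cube([347, 314, 36]);
  cube([48, 48, 396]);
  translate([299, 0, 0]) cube([48, 48, 396]);
  translate([0, 266, 0]) cube([48, 48, 396]);
  translate([299, 266, 0]) cube([48, 48, 396]);
}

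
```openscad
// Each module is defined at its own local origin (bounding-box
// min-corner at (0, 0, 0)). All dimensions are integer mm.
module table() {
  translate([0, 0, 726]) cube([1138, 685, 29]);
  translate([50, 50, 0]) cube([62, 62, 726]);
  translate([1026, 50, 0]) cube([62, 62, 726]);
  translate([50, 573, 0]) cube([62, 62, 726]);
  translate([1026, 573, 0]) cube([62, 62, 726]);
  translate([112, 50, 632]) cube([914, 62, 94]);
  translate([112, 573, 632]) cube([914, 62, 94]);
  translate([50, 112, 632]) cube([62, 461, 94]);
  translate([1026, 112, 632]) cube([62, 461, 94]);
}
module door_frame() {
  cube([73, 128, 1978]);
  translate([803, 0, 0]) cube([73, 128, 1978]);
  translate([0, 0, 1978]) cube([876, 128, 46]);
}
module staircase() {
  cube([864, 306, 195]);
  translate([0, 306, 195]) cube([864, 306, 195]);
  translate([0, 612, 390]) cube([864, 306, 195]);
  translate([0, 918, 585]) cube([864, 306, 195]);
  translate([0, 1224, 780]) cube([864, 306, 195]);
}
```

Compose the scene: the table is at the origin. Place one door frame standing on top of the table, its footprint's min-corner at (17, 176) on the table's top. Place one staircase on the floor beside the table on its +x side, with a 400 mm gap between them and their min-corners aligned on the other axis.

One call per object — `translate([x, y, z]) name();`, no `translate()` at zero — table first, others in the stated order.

table();
translate([17, 176, 755]) door_frame();
translate([1538, 0, 0]) staircase();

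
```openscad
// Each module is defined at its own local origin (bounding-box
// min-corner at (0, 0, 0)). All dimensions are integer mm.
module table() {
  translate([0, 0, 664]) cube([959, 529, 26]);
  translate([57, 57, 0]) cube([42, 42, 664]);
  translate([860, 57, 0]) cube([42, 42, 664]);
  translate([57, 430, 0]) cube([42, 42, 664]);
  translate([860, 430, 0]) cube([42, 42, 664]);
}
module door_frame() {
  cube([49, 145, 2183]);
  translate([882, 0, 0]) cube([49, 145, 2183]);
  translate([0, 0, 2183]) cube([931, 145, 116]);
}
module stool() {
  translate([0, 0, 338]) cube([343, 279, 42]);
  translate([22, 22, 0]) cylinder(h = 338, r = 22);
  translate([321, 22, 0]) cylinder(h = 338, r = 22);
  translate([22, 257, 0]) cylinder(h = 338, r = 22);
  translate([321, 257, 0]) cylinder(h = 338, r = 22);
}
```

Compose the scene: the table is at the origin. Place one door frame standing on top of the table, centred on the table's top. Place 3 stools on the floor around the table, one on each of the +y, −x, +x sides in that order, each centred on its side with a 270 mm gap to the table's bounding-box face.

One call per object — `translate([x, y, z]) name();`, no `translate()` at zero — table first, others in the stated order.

table();
translate([14, 192, 690]) door_frame();
translate([308, 799, 0]) stool();
translate([-613, 125, 0]) stool();
translate([1229, 125, 0]) stool();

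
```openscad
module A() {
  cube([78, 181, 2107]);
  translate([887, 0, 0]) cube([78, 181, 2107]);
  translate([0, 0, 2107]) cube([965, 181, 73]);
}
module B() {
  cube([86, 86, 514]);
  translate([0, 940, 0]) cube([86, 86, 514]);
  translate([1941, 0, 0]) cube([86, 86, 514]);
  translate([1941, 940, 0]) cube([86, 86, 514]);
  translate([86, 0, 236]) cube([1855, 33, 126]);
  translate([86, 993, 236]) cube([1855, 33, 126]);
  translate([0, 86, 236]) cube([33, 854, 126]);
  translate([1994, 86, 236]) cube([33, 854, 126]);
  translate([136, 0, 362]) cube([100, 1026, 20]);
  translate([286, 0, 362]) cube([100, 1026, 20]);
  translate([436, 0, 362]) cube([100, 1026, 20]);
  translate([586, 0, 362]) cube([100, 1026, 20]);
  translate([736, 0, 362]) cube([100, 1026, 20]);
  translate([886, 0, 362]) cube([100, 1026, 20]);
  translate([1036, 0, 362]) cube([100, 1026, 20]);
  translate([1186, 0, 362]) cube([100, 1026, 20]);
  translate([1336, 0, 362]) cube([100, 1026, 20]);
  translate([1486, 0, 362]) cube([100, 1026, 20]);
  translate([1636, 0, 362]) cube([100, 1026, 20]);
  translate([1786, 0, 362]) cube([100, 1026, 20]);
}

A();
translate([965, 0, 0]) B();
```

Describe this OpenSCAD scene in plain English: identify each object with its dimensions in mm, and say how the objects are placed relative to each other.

A is a rectangular door frame: two vertical jambs of 78×181 mm section, 2107 mm tall, with a clear opening 809 mm wide between their inner faces. A header 73 mm tall and 181 mm deep lies on top of the jambs and spans the full outside width.

B is a bed frame 2027 mm long (x) by 1026 mm wide (y). Four 86×86 mm corner posts, 514 mm tall, at the corners of the footprint. Four rails of 33 mm thickness and 126 mm height run between adjacent posts with their undersides at z = 236 mm, their outer faces flush with the outside of the frame (the two x-running rails run between the posts' inner faces; the two y-running rails run between the posts' inner faces). 12 slats, each 100 mm wide (x) and 20 mm thick, lie across the top of the two x-running rails, running the full 1026 mm width of the frame in y; the slats are evenly spaced along x between the inner faces of the end posts with equal gaps (rounded down to the nearest mm) at the −x end and between each pair — any rounding remainder accumulates at the +x end.

The bed frame is against the door frame's +x side, with their −y faces flush.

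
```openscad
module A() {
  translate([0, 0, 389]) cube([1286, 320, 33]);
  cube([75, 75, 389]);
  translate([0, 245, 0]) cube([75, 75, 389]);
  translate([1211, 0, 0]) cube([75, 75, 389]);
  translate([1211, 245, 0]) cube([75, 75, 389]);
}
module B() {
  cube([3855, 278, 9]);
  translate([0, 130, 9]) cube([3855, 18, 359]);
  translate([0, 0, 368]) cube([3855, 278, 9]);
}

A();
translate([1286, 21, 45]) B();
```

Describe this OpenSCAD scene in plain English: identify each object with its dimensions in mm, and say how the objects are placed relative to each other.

A is a long wooden bench with a 1286 mm (x) × 320 mm (y) seat, 33 mm thick, its top surface 422 mm above the floor. Four 75 mm square legs at the seat corners, flush with the edges, run from z = 0 to the seat underside.

B is an I-beam lying along x, 3855 mm long. Overall section height 377 mm. Two flanges 278 mm wide (y) and 9 mm thick, one on the floor and one at the top; a web 18 mm thick runs between them, centred on the flange width.

The I-beam is beside the bench with their tops flush at z = 422.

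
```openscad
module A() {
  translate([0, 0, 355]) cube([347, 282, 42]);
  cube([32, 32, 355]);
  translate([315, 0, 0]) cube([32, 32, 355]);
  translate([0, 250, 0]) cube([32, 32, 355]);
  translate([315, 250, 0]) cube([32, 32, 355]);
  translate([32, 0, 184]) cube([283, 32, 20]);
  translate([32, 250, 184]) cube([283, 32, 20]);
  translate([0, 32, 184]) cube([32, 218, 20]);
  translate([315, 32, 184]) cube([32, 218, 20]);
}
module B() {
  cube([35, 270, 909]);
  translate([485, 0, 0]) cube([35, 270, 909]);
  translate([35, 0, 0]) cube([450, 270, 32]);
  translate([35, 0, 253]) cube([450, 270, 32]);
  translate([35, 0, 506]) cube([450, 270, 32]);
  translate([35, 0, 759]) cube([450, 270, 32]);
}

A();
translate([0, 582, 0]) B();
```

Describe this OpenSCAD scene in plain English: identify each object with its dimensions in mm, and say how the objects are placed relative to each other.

A is a four-legged stool. The seat is a 347×282×42 mm slab whose top surface is at z = 397 mm; four square legs, each 32×32 mm in cross-section, run from the floor (z = 0) to the underside of the seat, each flush with a corner of the seat. Four stretchers, 32 mm wide and 20 mm tall, connect adjacent legs with their undersides at z = 184 mm, each running between the inner faces of the legs it joins and aligned with the legs' outer faces on the other axis.

B is an open bookshelf. Two side panels, each 35 mm thick, 270 mm deep and 909 mm tall, stand 520 mm apart (outside-to-outside). Between them sit 4 shelves, each 32 mm thick and 270 mm deep, spanning the full gap between the sides. The bottom shelf rests on the floor (its underside at z = 0) and the clear gap between one shelf's top and the next shelf's underside is 221 mm.

The bookshelf is on the floor beside the stool on its +y side.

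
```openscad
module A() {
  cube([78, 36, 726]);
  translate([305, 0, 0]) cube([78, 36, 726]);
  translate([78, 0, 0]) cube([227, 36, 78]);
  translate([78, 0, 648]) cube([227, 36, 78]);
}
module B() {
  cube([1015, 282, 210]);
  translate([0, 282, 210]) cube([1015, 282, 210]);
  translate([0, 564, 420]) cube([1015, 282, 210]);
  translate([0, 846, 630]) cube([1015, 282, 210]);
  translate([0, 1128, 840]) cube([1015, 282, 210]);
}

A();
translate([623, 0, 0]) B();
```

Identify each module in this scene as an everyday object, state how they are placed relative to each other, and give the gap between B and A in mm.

The staircase's nearest face is 240 mm from the picture frame's +x face.

A is a picture frame. B is a staircase. The staircase is on the floor beside the picture frame on its +x side. The gap between the staircase and the picture frame is 240 mm.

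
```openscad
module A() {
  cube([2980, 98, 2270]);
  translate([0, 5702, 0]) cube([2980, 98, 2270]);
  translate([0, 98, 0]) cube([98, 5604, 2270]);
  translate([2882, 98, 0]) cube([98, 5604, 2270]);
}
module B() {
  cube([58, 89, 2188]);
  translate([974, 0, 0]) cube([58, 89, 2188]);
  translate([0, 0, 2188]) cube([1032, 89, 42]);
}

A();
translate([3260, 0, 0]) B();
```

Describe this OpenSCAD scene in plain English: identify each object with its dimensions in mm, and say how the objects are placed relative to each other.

A is the wall frame of a small rectangular building: four walls, each 2270 mm tall and 98 mm thick, enclosing a footprint 2980 mm (x) by 5800 mm (y) outside-to-outside, with no floor or roof. The front and back walls (the −y and +y sides) span the full width; the two side walls fit between them.

B is a rectangular door frame: two vertical jambs of 58×89 mm section, 2188 mm tall, with a clear opening 916 mm wide between their inner faces. A header 42 mm tall and 89 mm deep lies on top of the jambs and spans the full outside width.

The door frame is on the floor beside the house frame on its +x side.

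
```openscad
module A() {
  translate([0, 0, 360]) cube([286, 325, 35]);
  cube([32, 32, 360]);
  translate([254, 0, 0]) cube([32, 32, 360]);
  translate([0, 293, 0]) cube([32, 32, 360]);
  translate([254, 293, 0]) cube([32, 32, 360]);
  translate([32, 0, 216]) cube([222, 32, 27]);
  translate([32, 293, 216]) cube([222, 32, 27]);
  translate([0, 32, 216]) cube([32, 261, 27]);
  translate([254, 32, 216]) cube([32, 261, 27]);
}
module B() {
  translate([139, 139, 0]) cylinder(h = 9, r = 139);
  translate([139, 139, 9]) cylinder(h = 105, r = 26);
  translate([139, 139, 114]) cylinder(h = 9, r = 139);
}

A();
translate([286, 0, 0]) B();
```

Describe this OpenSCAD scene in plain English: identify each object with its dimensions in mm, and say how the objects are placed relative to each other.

A is a four-legged stool. The seat is 286×325 mm, 35 mm thick, top at z = 395 mm. It stands on four square legs, each 32×32 mm in cross-section, from z = 0 to the seat underside, each flush with a corner of the seat. Four stretchers, 32 mm wide and 27 mm tall, connect adjacent legs with their undersides at z = 216 mm, each running between the inner faces of the legs it joins and aligned with the legs' outer faces on the other axis.

B is a spool: two coaxial disc flanges of radius 139 mm and thickness 9 mm, joined by a core cylinder of radius 26 mm and height 105 mm. The lower flange rests on z = 0 and the three cylinders share a vertical axis.

The spool is against the stool's +x side, with their −y faces flush.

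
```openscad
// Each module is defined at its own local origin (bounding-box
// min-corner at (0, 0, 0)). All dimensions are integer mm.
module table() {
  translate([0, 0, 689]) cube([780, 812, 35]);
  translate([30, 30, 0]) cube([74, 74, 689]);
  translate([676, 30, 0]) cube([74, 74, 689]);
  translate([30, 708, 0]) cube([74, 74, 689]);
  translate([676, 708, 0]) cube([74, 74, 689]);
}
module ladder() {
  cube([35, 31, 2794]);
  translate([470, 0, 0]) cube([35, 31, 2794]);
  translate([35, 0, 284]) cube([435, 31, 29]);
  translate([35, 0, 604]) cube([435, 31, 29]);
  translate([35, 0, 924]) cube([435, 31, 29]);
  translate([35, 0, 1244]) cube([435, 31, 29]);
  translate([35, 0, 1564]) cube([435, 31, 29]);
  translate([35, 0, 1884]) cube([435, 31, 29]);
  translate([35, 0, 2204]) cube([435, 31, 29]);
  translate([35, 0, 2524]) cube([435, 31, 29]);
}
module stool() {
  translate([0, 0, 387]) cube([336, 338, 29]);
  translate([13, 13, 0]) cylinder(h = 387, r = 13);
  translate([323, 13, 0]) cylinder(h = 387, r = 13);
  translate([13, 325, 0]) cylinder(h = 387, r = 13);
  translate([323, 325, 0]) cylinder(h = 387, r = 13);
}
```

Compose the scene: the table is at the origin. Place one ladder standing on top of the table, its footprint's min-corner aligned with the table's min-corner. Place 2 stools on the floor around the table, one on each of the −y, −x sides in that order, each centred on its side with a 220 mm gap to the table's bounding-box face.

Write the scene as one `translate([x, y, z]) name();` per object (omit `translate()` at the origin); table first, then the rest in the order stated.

table();
translate([0, 0, 724]) ladder();
translate([222, -558, 0]) stool();
translate([-556, 237, 0]) stool();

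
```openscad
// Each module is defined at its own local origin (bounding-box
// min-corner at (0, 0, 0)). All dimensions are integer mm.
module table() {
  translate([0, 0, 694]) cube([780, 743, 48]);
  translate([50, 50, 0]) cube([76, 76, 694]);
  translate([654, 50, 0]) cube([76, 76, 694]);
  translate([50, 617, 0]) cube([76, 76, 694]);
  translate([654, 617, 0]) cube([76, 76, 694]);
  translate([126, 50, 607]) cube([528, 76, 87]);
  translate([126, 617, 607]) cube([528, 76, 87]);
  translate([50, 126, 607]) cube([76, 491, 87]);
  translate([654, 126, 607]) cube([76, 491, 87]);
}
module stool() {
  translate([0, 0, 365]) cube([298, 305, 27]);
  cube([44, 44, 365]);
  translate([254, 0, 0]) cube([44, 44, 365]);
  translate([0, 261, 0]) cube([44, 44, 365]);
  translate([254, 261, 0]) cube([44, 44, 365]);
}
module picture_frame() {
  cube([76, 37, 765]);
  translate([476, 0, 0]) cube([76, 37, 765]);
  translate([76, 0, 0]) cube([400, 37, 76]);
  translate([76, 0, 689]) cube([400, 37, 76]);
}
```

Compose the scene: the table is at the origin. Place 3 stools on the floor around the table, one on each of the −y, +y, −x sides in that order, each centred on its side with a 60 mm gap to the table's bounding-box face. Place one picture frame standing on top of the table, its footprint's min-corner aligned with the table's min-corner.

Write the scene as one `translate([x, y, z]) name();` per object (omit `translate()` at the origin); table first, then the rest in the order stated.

table();
translate([241, -365, 0]) stool();
translate([241, 803, 0]) stool();
translate([-358, 219, 0]) stool();
translate([0, 0, 742]) picture_frame();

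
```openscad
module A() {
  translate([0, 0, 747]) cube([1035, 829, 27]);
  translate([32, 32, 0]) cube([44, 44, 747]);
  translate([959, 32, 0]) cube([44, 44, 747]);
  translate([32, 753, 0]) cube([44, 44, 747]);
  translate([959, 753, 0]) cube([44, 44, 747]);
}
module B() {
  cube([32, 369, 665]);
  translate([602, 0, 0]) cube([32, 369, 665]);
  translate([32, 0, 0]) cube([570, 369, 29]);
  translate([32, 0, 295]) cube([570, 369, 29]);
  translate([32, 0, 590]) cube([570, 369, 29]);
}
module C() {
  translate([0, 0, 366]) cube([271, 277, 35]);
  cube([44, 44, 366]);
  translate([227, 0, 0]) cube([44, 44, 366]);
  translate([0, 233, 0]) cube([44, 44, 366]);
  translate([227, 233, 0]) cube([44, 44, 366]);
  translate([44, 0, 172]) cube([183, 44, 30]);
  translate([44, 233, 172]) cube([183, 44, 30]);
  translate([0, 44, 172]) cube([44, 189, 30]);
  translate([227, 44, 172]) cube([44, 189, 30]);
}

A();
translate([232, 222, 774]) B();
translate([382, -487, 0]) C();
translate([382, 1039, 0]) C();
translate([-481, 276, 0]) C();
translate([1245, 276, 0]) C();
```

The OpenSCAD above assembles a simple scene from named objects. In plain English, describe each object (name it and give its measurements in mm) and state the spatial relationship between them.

A is a rectangular dining table. The top is 1035×829×27 mm with its upper surface at z = 774 mm. It stands on four 44×44 mm square legs, each inset 32 mm from the nearest pair of top edges, running from the floor to the underside of the top.

B is an open bookshelf. Two side panels, each 32 mm thick, 369 mm deep and 665 mm tall, stand 634 mm apart (outside-to-outside). Between them sit 3 shelves, each 29 mm thick and 369 mm deep, spanning the full gap between the sides. The bottom shelf rests on the floor (its underside at z = 0) and the clear gap between one shelf's top and the next shelf's underside is 266 mm.

C is a four-legged stool. The seat is 271×277 mm, 35 mm thick, top at z = 401 mm. It stands on four square legs, each 44×44 mm in cross-section, from z = 0 to the seat underside, each flush with a corner of the seat. Four stretchers, 44 mm wide and 30 mm tall, connect adjacent legs with their undersides at z = 172 mm, each running between the inner faces of the legs it joins and aligned with the legs' outer faces on the other axis.

The bookshelf is on top of the table. Four stools sit around the table at the −y, +y, −x, +x sides.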